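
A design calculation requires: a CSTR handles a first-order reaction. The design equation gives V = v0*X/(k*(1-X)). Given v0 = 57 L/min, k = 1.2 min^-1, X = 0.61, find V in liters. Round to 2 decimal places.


V = v0 * X / (k * (1 - X))
V = 57 * 0.61 / (1.2 * (1 - 0.61))
V = 34.77 / (1.2 * 0.39)
V = 34.77 / 0.468
V = 74.29 L


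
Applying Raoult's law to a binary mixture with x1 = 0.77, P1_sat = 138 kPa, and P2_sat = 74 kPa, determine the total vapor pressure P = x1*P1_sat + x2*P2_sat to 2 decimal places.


P = x1*P1_sat + x2*P2_sat
x2 = 1 - x1 = 1 - 0.77 = 0.23
P = 0.77*138 + 0.23*74
P = 106.26 + 17.02
P = 123.28 kPa


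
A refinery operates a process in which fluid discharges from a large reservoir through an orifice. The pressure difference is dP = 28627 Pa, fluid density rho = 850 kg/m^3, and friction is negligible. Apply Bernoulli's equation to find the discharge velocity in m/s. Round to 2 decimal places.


v = sqrt(2*dP/rho)
v = sqrt(2*28627/850)
v = sqrt(67.357647)
v = 8.21 m/s


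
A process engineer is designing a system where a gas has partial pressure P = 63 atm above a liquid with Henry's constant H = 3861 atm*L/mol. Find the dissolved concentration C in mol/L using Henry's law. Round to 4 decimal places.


C = P / H
C = 63 / 3861
C = 0.0163 mol/L


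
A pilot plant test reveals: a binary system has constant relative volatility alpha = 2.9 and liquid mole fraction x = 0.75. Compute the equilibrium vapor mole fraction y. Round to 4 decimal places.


y = alpha*x / (1 + (alpha-1)*x)
y = 2.9*0.75 / (1 + (2.9-1)*0.75)
y = 2.175 / (1 + 1.425)
y = 2.175 / 2.425
y = 0.8969


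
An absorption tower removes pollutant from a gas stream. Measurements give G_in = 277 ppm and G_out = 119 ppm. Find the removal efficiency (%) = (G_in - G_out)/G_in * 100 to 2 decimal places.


Efficiency = (G_in - G_out) / G_in * 100%
Efficiency = (277 - 119) / 277 * 100
Efficiency = 158 / 277 * 100
Efficiency = 57.04%


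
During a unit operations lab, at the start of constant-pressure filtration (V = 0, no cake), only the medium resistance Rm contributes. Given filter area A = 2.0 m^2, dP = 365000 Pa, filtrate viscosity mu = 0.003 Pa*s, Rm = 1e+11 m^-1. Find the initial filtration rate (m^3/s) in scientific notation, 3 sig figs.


rate = A * dP / (mu * Rm)
rate = 2.0 * 365000 / (0.003 * 1e+11)
rate = 730000.0 / 3.000e+08
rate = 2.43e-03 m^3/s


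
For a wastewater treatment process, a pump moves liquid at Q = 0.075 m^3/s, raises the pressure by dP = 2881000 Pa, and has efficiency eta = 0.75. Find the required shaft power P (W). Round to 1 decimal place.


P = Q * dP / eta
P = 0.075 * 2881000 / 0.75
P = 216075.0 / 0.75
P = 288100.0 W


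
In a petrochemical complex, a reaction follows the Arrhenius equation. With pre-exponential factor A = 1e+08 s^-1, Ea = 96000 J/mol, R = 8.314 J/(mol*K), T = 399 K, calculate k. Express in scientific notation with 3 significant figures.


k = A * exp(-Ea/(R*T))
k = 1e+08 * exp(-96000 / (8.314 * 399))
k = 1e+08 * exp(-28.93932)
k = 2.70e-05


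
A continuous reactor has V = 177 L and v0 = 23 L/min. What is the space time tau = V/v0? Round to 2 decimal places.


tau = V / v0
tau = 177 / 23
tau = 7.70 min


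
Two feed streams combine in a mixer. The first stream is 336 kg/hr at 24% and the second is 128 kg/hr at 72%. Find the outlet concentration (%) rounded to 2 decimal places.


Mass balance on solute: F1*x1 + F2*x2 = F3*x3
F3 = F1 + F2 = 336 + 128 = 464 kg/hr
x3 = (F1*x1 + F2*x2)/F3
x3 = (336*0.24 + 128*0.72) / 464
x3 = 37.24%


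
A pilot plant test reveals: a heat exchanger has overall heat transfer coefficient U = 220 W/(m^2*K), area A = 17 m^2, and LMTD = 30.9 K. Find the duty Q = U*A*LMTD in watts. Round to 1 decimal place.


Q = U * A * LMTD
Q = 220 * 17 * 30.9
Q = 115566.0 W


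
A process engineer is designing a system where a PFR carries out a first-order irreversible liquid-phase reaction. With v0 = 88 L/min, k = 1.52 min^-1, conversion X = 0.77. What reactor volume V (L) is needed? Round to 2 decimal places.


V = (v0/k) * ln(1/(1-X))
V = (88/1.52) * ln(1/(1-0.77))
V = 57.894737 * ln(4.347826)
V = 57.894737 * 1.469676
V = 85.09 L


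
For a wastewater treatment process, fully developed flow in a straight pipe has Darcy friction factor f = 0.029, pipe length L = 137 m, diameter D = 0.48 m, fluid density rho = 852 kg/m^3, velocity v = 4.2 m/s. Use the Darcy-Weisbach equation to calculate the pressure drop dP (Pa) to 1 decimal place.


dP = f * (L/D) * (rho*v^2/2)
dP = 0.029 * (137/0.48) * (852*4.2^2/2)
L/D = 285.41666667
rho*v^2/2 = 852*17.64/2 = 7514.64
dP = 0.029 * 285.41666667 * 7514.64
dP = 62199.3 Pa


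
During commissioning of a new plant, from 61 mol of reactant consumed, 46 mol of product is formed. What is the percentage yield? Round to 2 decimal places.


Yield = (moles product / moles consumed) * 100%
Yield = (46 / 61) * 100
Yield = 0.7541 * 100
Yield = 75.41%


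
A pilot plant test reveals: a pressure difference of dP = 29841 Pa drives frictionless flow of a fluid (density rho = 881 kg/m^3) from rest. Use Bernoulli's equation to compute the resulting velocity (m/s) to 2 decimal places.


v = sqrt(2*dP/rho)
v = sqrt(2*29841/881)
v = sqrt(67.743473)
v = 8.23 m/s


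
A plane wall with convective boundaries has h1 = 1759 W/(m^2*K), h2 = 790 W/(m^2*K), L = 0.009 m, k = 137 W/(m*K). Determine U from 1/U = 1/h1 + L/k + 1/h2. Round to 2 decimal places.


1/U = 1/h1 + L/k + 1/h2
1/U = 1/1759 + 0.009/137 + 1/790
1/U = 0.0005685048 + 6.56934e-05 + 0.0012658228
1/U = 0.001900021
U = 526.31 W/(m^2*K)


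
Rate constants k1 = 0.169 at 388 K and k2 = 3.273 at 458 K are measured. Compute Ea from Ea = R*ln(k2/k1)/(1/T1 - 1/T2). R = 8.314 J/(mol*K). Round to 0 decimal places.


Ea = R * ln(k2/k1) / (1/T1 - 1/T2)
ln(k2/k1) = ln(3.273/0.169) = 2.9635636
1/T1 - 1/T2 = 1/388 - 1/458 = 0.000393913474
Ea = 8.314 * 2.9635636 / 0.000393913474
Ea = 62549 J/mol


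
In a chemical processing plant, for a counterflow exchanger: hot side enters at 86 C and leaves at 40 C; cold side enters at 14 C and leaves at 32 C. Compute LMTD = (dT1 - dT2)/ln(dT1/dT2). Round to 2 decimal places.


dT1 = Th_in - Tc_out = 86 - 32 = 54
dT2 = Th_out - Tc_in = 40 - 14 = 26
LMTD = (dT1 - dT2) / ln(dT1/dT2)
LMTD = (54 - 26) / ln(54/26)
LMTD = 38.31 K


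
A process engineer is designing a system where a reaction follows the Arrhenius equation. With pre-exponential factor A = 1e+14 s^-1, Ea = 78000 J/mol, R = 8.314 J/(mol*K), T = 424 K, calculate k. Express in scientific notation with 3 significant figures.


k = A * exp(-Ea/(R*T))
k = 1e+14 * exp(-78000 / (8.314 * 424))
k = 1e+14 * exp(-22.126806)
k = 2.46e+04


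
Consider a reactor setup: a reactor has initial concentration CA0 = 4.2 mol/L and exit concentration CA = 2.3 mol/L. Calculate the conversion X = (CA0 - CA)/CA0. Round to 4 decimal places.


X = (CA0 - CA) / CA0
X = (4.2 - 2.3) / 4.2
X = 1.9 / 4.2
X = 0.4524


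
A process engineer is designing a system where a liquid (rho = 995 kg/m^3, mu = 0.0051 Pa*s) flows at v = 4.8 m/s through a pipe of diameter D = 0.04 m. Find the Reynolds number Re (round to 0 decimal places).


Re = rho * v * D / mu
Re = 995 * 4.8 * 0.04 / 0.0051
Re = 191.04 / 0.0051
Re = 37459


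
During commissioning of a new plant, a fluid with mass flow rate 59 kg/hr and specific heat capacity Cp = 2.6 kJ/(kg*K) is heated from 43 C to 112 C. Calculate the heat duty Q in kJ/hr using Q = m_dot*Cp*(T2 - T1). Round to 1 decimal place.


Q = m_dot * Cp * (T2 - T1)
Q = 59 * 2.6 * (112 - 43)
Q = 59 * 2.6 * 69
Q = 10584.6 kJ/hr


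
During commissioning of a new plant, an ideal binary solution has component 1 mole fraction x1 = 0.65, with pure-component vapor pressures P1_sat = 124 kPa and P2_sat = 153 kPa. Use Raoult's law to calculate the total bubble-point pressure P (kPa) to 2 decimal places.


P = x1*P1_sat + x2*P2_sat
x2 = 1 - x1 = 1 - 0.65 = 0.35
P = 0.65*124 + 0.35*153
P = 80.6 + 53.55
P = 134.15 kPa


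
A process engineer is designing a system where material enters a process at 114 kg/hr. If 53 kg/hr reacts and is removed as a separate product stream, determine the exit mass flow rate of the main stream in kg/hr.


Steady-state mass balance on the main outlet: F_out = F_in - F_removed
F_out = 114 - 53
F_out = 61 kg/hr


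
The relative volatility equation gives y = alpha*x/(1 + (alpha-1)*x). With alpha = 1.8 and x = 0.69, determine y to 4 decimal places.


y = alpha*x / (1 + (alpha-1)*x)
y = 1.8*0.69 / (1 + (1.8-1)*0.69)
y = 1.242 / (1 + 0.552)
y = 1.242 / 1.552
y = 0.8003


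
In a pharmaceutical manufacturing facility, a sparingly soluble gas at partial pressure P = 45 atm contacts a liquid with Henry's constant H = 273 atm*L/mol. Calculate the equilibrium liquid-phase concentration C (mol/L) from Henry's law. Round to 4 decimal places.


C = P / H
C = 45 / 273
C = 0.1648 mol/L


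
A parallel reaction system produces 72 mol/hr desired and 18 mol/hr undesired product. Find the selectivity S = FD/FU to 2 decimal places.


S = desired product rate / undesired product rate
S = 72 / 18
S = 4.00


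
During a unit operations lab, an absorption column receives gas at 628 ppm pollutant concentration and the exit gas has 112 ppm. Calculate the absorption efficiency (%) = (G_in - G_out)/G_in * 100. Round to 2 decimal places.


Efficiency = (G_in - G_out) / G_in * 100%
Efficiency = (628 - 112) / 628 * 100
Efficiency = 516 / 628 * 100
Efficiency = 82.17%


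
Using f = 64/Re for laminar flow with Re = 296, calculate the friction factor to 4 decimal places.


f = 64 / Re
f = 64 / 296
f = 0.2162


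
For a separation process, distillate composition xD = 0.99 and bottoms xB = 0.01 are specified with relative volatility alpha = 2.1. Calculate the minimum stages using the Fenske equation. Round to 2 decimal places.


N_min = ln((xD*(1-xB))/(xB*(1-xD))) / ln(alpha)
Numerator inside ln: 0.9801 / 0.0001 = 9801.0
ln(9801.0) = 9.19024
ln(alpha) = ln(2.1) = 0.741937
N_min = 9.19024 / 0.741937 = 12.39


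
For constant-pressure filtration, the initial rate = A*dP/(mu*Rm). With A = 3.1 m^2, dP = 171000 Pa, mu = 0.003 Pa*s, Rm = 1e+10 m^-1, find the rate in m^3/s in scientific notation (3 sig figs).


rate = A * dP / (mu * Rm)
rate = 3.1 * 171000 / (0.003 * 1e+10)
rate = 530100.0 / 3.000e+07
rate = 1.77e-02 m^3/s


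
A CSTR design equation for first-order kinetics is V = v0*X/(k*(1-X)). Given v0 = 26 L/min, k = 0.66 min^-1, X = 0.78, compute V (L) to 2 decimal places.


V = v0 * X / (k * (1 - X))
V = 26 * 0.78 / (0.66 * (1 - 0.78))
V = 20.28 / (0.66 * 0.22)
V = 20.28 / 0.1452
V = 139.67 L


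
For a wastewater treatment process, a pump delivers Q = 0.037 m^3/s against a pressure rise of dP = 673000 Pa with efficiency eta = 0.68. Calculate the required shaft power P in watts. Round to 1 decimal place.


P = Q * dP / eta
P = 0.037 * 673000 / 0.68
P = 24901.0 / 0.68
P = 36619.1 W


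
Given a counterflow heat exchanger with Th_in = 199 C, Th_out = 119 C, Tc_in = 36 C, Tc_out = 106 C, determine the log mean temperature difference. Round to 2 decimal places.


dT1 = Th_in - Tc_out = 199 - 106 = 93
dT2 = Th_out - Tc_in = 119 - 36 = 83
LMTD = (dT1 - dT2) / ln(dT1/dT2)
LMTD = (93 - 83) / ln(93/83)
LMTD = 87.91 K


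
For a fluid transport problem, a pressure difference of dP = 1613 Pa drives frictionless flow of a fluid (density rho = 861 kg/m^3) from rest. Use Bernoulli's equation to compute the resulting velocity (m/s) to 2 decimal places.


v = sqrt(2*dP/rho)
v = sqrt(2*1613/861)
v = sqrt(3.746806)
v = 1.94 m/s


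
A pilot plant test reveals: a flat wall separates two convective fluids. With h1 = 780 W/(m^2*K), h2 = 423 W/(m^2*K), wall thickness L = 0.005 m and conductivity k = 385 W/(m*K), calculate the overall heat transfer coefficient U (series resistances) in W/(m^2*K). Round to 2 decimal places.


1/U = 1/h1 + L/k + 1/h2
1/U = 1/780 + 0.005/385 + 1/423
1/U = 0.0012820513 + 1.2987e-05 + 0.0023640662
1/U = 0.0036591045
U = 273.29 W/(m^2*K)


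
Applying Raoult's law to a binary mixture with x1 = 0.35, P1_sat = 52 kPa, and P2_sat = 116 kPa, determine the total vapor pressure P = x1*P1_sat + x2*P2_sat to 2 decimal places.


P = x1*P1_sat + x2*P2_sat
x2 = 1 - x1 = 1 - 0.35 = 0.65
P = 0.35*52 + 0.65*116
P = 18.2 + 75.4
P = 93.60 kPa


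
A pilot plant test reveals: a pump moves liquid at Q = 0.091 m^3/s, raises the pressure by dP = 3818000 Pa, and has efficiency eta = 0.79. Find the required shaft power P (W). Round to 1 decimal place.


P = Q * dP / eta
P = 0.091 * 3818000 / 0.79
P = 347438.0 / 0.79
P = 439794.9 W


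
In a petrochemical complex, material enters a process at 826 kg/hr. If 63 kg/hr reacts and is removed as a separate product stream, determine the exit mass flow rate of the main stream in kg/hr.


Steady-state mass balance on the main outlet: F_out = F_in - F_removed
F_out = 826 - 63
F_out = 763 kg/hr


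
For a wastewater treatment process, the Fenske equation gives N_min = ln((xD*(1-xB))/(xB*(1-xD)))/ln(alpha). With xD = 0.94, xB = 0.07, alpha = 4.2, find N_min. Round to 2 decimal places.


N_min = ln((xD*(1-xB))/(xB*(1-xD))) / ln(alpha)
Numerator inside ln: 0.8742 / 0.0042 = 208.142857
ln(208.142857) = 5.338225
ln(alpha) = ln(4.2) = 1.435085
N_min = 5.338225 / 1.435085 = 3.72


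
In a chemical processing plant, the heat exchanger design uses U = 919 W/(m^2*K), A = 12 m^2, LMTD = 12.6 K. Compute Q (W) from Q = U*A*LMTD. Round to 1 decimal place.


Q = U * A * LMTD
Q = 919 * 12 * 12.6
Q = 138952.8 W


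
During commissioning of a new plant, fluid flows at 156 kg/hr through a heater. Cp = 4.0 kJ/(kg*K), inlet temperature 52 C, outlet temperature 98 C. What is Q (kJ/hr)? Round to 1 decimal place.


Q = m_dot * Cp * (T2 - T1)
Q = 156 * 4.0 * (98 - 52)
Q = 156 * 4.0 * 46
Q = 28704.0 kJ/hr


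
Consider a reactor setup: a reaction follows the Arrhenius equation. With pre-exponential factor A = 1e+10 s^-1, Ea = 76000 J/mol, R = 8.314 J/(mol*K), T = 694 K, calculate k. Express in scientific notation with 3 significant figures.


k = A * exp(-Ea/(R*T))
k = 1e+10 * exp(-76000 / (8.314 * 694))
k = 1e+10 * exp(-13.171769)
k = 1.90e+04


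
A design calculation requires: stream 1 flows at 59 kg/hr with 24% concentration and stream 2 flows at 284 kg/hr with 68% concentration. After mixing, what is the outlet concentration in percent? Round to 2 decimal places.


Mass balance on solute: F1*x1 + F2*x2 = F3*x3
F3 = F1 + F2 = 59 + 284 = 343 kg/hr
x3 = (F1*x1 + F2*x2)/F3
x3 = (59*0.24 + 284*0.68) / 343
x3 = 60.43%


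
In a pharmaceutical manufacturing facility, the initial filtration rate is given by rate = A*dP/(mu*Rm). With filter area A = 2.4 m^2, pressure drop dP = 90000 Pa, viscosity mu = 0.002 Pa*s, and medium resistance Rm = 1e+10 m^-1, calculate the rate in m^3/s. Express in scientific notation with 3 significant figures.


rate = A * dP / (mu * Rm)
rate = 2.4 * 90000 / (0.002 * 1e+10)
rate = 216000.0 / 2.000e+07
rate = 1.08e-02 m^3/s


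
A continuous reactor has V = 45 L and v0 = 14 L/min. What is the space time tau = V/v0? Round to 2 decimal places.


tau = V / v0
tau = 45 / 14
tau = 3.21 min


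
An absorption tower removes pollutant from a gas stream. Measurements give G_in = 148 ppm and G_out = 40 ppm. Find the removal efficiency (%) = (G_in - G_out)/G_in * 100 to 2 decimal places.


Efficiency = (G_in - G_out) / G_in * 100%
Efficiency = (148 - 40) / 148 * 100
Efficiency = 108 / 148 * 100
Efficiency = 72.97%


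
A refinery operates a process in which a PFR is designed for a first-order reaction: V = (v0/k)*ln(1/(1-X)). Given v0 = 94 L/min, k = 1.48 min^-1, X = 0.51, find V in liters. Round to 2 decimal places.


V = (v0/k) * ln(1/(1-X))
V = (94/1.48) * ln(1/(1-0.51))
V = 63.513514 * ln(2.040816)
V = 63.513514 * 0.71335
V = 45.31 L


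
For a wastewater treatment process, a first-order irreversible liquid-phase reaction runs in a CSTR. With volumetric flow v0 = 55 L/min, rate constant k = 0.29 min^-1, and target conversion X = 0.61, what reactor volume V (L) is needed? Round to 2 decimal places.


V = v0 * X / (k * (1 - X))
V = 55 * 0.61 / (0.29 * (1 - 0.61))
V = 33.55 / (0.29 * 0.39)
V = 33.55 / 0.1131
V = 296.64 L


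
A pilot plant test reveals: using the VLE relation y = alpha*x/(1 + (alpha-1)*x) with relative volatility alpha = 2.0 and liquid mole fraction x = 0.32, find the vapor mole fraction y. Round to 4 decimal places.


y = alpha*x / (1 + (alpha-1)*x)
y = 2.0*0.32 / (1 + (2.0-1)*0.32)
y = 0.64 / (1 + 0.32)
y = 0.64 / 1.32
y = 0.4848


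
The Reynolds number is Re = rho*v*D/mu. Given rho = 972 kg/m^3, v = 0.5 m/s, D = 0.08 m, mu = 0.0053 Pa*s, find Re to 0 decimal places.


Re = rho * v * D / mu
Re = 972 * 0.5 * 0.08 / 0.0053
Re = 38.88 / 0.0053
Re = 7336


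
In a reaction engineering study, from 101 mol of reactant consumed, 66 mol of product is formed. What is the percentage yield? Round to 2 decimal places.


Yield = (moles product / moles consumed) * 100%
Yield = (66 / 101) * 100
Yield = 0.6535 * 100
Yield = 65.35%


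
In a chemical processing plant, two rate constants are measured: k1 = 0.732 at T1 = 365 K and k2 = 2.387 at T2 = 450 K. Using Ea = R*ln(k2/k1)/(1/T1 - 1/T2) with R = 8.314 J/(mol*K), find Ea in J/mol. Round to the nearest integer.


Ea = R * ln(k2/k1) / (1/T1 - 1/T2)
ln(k2/k1) = ln(2.387/0.732) = 1.1820121
1/T1 - 1/T2 = 1/365 - 1/450 = 0.000517503805
Ea = 8.314 * 1.1820121 / 0.000517503805
Ea = 18990 J/mol


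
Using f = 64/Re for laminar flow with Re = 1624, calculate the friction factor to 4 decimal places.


f = 64 / Re
f = 64 / 1624
f = 0.0394


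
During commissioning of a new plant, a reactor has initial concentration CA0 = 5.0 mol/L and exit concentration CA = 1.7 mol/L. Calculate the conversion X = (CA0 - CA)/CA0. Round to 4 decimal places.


X = (CA0 - CA) / CA0
X = (5.0 - 1.7) / 5.0
X = 3.3 / 5.0
X = 0.6600


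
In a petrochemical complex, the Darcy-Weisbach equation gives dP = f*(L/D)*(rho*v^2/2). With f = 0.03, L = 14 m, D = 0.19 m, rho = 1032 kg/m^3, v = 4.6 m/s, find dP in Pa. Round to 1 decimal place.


dP = f * (L/D) * (rho*v^2/2)
dP = 0.03 * (14/0.19) * (1032*4.6^2/2)
L/D = 73.68421053
rho*v^2/2 = 1032*21.16/2 = 10918.56
dP = 0.03 * 73.68421053 * 10918.56
dP = 24135.8 Pa


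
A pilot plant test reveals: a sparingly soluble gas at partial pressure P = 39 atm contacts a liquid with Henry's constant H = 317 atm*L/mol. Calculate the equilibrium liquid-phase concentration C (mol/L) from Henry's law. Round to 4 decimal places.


C = P / H
C = 39 / 317
C = 0.1230 mol/L


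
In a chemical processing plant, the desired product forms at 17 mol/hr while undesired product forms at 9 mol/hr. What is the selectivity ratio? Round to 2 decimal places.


S = desired product rate / undesired product rate
S = 17 / 9
S = 1.89


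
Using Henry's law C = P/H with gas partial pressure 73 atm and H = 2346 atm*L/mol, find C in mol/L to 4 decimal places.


C = P / H
C = 73 / 2346
C = 0.0311 mol/L


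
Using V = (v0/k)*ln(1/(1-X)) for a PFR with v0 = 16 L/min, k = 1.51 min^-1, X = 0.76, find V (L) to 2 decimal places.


V = (v0/k) * ln(1/(1-X))
V = (16/1.51) * ln(1/(1-0.76))
V = 10.596026 * ln(4.166667)
V = 10.596026 * 1.427116
V = 15.12 L


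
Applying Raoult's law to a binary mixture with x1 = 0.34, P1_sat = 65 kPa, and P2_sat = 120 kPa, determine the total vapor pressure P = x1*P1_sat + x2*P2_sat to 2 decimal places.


P = x1*P1_sat + x2*P2_sat
x2 = 1 - x1 = 1 - 0.34 = 0.66
P = 0.34*65 + 0.66*120
P = 22.1 + 79.2
P = 101.30 kPa


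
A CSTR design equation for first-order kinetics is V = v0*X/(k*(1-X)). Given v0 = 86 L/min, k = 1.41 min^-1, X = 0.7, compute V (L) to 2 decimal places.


V = v0 * X / (k * (1 - X))
V = 86 * 0.7 / (1.41 * (1 - 0.7))
V = 60.2 / (1.41 * 0.3)
V = 60.2 / 0.423
V = 142.32 L


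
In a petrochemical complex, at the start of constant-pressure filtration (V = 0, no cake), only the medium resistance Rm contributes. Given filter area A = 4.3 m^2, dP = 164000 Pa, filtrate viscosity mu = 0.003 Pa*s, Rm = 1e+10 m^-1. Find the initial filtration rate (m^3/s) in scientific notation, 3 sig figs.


rate = A * dP / (mu * Rm)
rate = 4.3 * 164000 / (0.003 * 1e+10)
rate = 705200.0 / 3.000e+07
rate = 2.35e-02 m^3/s


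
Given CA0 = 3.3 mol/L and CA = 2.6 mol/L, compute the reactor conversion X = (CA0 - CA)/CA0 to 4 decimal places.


X = (CA0 - CA) / CA0
X = (3.3 - 2.6) / 3.3
X = 0.7 / 3.3
X = 0.2121


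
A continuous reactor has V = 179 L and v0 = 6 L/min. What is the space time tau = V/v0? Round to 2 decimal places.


tau = V / v0
tau = 179 / 6
tau = 29.83 min


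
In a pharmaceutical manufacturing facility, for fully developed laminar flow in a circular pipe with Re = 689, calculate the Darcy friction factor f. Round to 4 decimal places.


f = 64 / Re
f = 64 / 689
f = 0.0929


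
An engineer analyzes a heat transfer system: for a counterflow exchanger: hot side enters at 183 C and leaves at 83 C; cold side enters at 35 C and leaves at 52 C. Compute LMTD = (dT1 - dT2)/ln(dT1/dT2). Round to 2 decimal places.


dT1 = Th_in - Tc_out = 183 - 52 = 131
dT2 = Th_out - Tc_in = 83 - 35 = 48
LMTD = (dT1 - dT2) / ln(dT1/dT2)
LMTD = (131 - 48) / ln(131/48)
LMTD = 82.67 K


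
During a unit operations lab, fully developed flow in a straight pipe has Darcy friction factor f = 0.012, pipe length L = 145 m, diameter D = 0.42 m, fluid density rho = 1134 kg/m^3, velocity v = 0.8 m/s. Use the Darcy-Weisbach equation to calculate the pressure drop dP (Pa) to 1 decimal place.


dP = f * (L/D) * (rho*v^2/2)
dP = 0.012 * (145/0.42) * (1134*0.8^2/2)
L/D = 345.23809524
rho*v^2/2 = 1134*0.64/2 = 362.88
dP = 0.012 * 345.23809524 * 362.88
dP = 1503.4 Pa


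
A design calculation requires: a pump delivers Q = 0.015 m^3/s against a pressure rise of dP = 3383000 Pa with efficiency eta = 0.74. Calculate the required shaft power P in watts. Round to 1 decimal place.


P = Q * dP / eta
P = 0.015 * 3383000 / 0.74
P = 50745.0 / 0.74
P = 68574.3 W


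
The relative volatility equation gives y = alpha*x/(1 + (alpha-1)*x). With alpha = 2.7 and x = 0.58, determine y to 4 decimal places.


y = alpha*x / (1 + (alpha-1)*x)
y = 2.7*0.58 / (1 + (2.7-1)*0.58)
y = 1.566 / (1 + 0.986)
y = 1.566 / 1.986
y = 0.7885


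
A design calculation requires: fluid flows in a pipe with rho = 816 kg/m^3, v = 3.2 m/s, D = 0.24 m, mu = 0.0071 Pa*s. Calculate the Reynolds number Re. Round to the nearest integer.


Re = rho * v * D / mu
Re = 816 * 3.2 * 0.24 / 0.0071
Re = 626.688 / 0.0071
Re = 88266


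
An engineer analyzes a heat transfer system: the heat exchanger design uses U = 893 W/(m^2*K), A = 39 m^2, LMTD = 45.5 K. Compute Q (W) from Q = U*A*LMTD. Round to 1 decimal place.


Q = U * A * LMTD
Q = 893 * 39 * 45.5
Q = 1584628.5 W


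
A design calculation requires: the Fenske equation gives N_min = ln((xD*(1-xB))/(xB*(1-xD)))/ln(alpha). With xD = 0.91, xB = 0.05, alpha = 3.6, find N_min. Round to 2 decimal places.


N_min = ln((xD*(1-xB))/(xB*(1-xD))) / ln(alpha)
Numerator inside ln: 0.8645 / 0.0045 = 192.111111
ln(192.111111) = 5.258074
ln(alpha) = ln(3.6) = 1.280934
N_min = 5.258074 / 1.280934 = 4.10


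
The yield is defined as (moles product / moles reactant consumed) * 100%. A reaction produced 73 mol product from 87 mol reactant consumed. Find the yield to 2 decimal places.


Yield = (moles product / moles consumed) * 100%
Yield = (73 / 87) * 100
Yield = 0.8391 * 100
Yield = 83.91%


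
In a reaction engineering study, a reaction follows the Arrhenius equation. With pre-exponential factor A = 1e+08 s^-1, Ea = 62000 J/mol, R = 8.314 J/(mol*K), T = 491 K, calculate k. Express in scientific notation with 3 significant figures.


k = A * exp(-Ea/(R*T))
k = 1e+08 * exp(-62000 / (8.314 * 491))
k = 1e+08 * exp(-15.187986)
k = 2.53e+01


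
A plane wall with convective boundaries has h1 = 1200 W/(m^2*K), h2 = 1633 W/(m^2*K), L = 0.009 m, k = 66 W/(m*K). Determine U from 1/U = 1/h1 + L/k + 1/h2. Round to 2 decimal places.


1/U = 1/h1 + L/k + 1/h2
1/U = 1/1200 + 0.009/66 + 1/1633
1/U = 0.0008333333 + 0.0001363636 + 0.0006123699
1/U = 0.0015820668
U = 632.08 W/(m^2*K)


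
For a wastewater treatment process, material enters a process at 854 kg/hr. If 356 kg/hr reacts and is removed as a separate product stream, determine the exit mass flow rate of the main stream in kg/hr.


Steady-state mass balance on the main outlet: F_out = F_in - F_removed
F_out = 854 - 356
F_out = 498 kg/hr


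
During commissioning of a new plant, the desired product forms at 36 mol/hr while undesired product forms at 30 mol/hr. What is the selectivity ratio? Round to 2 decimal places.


S = desired product rate / undesired product rate
S = 36 / 30
S = 1.20


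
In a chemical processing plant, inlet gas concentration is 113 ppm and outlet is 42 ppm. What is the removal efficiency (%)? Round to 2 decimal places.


Efficiency = (G_in - G_out) / G_in * 100%
Efficiency = (113 - 42) / 113 * 100
Efficiency = 71 / 113 * 100
Efficiency = 62.83%


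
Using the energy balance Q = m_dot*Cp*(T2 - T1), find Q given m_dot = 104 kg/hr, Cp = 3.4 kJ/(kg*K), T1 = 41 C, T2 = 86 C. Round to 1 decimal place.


Q = m_dot * Cp * (T2 - T1)
Q = 104 * 3.4 * (86 - 41)
Q = 104 * 3.4 * 45
Q = 15912.0 kJ/hr


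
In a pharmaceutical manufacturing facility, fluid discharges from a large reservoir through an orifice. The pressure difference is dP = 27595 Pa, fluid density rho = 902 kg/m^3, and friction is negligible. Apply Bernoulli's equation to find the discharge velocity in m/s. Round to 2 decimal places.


v = sqrt(2*dP/rho)
v = sqrt(2*27595/902)
v = sqrt(61.186253)
v = 7.82 m/s


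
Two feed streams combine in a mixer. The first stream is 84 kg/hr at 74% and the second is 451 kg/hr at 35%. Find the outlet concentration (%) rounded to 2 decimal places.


Mass balance on solute: F1*x1 + F2*x2 = F3*x3
F3 = F1 + F2 = 84 + 451 = 535 kg/hr
x3 = (F1*x1 + F2*x2)/F3
x3 = (84*0.74 + 451*0.35) / 535
x3 = 41.12%


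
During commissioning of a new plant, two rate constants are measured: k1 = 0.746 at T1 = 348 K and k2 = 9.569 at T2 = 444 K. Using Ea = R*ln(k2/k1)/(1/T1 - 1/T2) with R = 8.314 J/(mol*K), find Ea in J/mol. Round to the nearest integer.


Ea = R * ln(k2/k1) / (1/T1 - 1/T2)
ln(k2/k1) = ln(9.569/0.746) = 2.5515584
1/T1 - 1/T2 = 1/348 - 1/444 = 0.000621310966
Ea = 8.314 * 2.5515584 / 0.000621310966
Ea = 34143 J/mol


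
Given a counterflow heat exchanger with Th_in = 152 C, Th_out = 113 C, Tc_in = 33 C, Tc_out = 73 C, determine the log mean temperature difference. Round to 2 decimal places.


dT1 = Th_in - Tc_out = 152 - 73 = 79
dT2 = Th_out - Tc_in = 113 - 33 = 80
LMTD = (dT1 - dT2) / ln(dT1/dT2)
LMTD = (79 - 80) / ln(79/80)
LMTD = 79.50 K


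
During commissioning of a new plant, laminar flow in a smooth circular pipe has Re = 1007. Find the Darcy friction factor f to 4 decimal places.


f = 64 / Re
f = 64 / 1007
f = 0.0636


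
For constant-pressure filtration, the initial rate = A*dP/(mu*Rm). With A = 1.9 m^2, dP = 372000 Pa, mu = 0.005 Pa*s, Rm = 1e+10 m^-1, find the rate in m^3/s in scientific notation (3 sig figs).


rate = A * dP / (mu * Rm)
rate = 1.9 * 372000 / (0.005 * 1e+10)
rate = 706800.0 / 5.000e+07
rate = 1.41e-02 m^3/s


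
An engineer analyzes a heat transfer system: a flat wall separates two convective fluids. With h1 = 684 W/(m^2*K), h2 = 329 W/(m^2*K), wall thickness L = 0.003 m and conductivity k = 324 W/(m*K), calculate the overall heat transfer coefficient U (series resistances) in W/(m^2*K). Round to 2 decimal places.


1/U = 1/h1 + L/k + 1/h2
1/U = 1/684 + 0.003/324 + 1/329
1/U = 0.0014619883 + 9.2593e-06 + 0.0030395137
1/U = 0.0045107613
U = 221.69 W/(m^2*K)


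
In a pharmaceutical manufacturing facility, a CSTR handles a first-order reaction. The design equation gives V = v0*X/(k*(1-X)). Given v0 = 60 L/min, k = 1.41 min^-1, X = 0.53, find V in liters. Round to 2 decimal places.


V = v0 * X / (k * (1 - X))
V = 60 * 0.53 / (1.41 * (1 - 0.53))
V = 31.8 / (1.41 * 0.47)
V = 31.8 / 0.6627
V = 47.99 L


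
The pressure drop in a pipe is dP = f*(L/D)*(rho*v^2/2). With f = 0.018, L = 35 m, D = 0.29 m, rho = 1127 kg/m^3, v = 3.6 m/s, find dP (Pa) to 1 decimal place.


dP = f * (L/D) * (rho*v^2/2)
dP = 0.018 * (35/0.29) * (1127*3.6^2/2)
L/D = 120.68965517
rho*v^2/2 = 1127*12.96/2 = 7302.96
dP = 0.018 * 120.68965517 * 7302.96
dP = 15865.1 Pa


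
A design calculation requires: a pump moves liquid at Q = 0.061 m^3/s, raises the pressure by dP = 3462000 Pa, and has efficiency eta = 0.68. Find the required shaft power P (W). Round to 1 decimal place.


P = Q * dP / eta
P = 0.061 * 3462000 / 0.68
P = 211182.0 / 0.68
P = 310561.8 W


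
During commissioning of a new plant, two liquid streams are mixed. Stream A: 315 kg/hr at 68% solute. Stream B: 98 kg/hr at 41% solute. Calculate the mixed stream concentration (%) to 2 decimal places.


Mass balance on solute: F1*x1 + F2*x2 = F3*x3
F3 = F1 + F2 = 315 + 98 = 413 kg/hr
x3 = (F1*x1 + F2*x2)/F3
x3 = (315*0.68 + 98*0.41) / 413
x3 = 61.59%


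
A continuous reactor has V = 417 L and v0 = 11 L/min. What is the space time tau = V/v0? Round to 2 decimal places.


tau = V / v0
tau = 417 / 11
tau = 37.91 min


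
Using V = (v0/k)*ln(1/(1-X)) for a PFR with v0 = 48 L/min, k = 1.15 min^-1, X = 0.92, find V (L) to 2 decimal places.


V = (v0/k) * ln(1/(1-X))
V = (48/1.15) * ln(1/(1-0.92))
V = 41.73913 * ln(12.5)
V = 41.73913 * 2.525729
V = 105.42 L


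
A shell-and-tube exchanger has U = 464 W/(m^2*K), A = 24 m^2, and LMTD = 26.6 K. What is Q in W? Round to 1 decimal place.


Q = U * A * LMTD
Q = 464 * 24 * 26.6
Q = 296217.6 W


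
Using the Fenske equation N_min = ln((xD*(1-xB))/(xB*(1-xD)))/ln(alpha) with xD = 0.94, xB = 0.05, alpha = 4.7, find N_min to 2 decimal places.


N_min = ln((xD*(1-xB))/(xB*(1-xD))) / ln(alpha)
Numerator inside ln: 0.893 / 0.003 = 297.666667
ln(297.666667) = 5.695974
ln(alpha) = ln(4.7) = 1.547563
N_min = 5.695974 / 1.547563 = 3.68


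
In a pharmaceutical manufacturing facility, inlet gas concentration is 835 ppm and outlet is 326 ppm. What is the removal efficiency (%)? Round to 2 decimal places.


Efficiency = (G_in - G_out) / G_in * 100%
Efficiency = (835 - 326) / 835 * 100
Efficiency = 509 / 835 * 100
Efficiency = 60.96%


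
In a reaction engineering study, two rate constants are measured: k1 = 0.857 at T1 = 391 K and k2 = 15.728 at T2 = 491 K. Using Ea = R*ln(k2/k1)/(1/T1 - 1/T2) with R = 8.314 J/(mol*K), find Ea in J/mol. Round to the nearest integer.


Ea = R * ln(k2/k1) / (1/T1 - 1/T2)
ln(k2/k1) = ln(15.728/0.857) = 2.9097599
1/T1 - 1/T2 = 1/391 - 1/491 = 0.000520884879
Ea = 8.314 * 2.9097599 / 0.000520884879
Ea = 46444 J/mol


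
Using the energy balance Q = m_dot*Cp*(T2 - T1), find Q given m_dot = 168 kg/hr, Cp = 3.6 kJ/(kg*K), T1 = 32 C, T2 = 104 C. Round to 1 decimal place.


Q = m_dot * Cp * (T2 - T1)
Q = 168 * 3.6 * (104 - 32)
Q = 168 * 3.6 * 72
Q = 43545.6 kJ/hr


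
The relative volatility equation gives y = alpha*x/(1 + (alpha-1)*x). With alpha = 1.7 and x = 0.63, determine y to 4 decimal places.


y = alpha*x / (1 + (alpha-1)*x)
y = 1.7*0.63 / (1 + (1.7-1)*0.63)
y = 1.071 / (1 + 0.441)
y = 1.071 / 1.441
y = 0.7432


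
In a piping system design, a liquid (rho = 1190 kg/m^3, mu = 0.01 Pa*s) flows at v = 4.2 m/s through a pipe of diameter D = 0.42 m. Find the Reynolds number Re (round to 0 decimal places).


Re = rho * v * D / mu
Re = 1190 * 4.2 * 0.42 / 0.01
Re = 2099.16 / 0.01
Re = 209916


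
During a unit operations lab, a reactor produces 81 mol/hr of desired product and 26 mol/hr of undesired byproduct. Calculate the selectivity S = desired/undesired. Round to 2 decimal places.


S = desired product rate / undesired product rate
S = 81 / 26
S = 3.12


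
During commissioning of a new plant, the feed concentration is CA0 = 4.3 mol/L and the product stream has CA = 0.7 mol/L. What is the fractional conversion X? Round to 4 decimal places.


X = (CA0 - CA) / CA0
X = (4.3 - 0.7) / 4.3
X = 3.6 / 4.3
X = 0.8372


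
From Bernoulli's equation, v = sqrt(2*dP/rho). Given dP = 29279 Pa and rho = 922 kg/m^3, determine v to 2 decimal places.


v = sqrt(2*dP/rho)
v = sqrt(2*29279/922)
v = sqrt(63.511931)
v = 7.97 m/s


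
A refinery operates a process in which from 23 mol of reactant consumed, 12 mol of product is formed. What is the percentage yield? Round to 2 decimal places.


Yield = (moles product / moles consumed) * 100%
Yield = (12 / 23) * 100
Yield = 0.5217 * 100
Yield = 52.17%


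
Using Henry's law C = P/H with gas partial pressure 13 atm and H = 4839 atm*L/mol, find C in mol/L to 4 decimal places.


C = P / H
C = 13 / 4839
C = 0.0027 mol/L


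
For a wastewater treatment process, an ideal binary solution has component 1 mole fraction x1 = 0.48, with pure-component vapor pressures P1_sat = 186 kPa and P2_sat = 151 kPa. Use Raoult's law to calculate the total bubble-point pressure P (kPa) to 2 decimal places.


P = x1*P1_sat + x2*P2_sat
x2 = 1 - x1 = 1 - 0.48 = 0.52
P = 0.48*186 + 0.52*151
P = 89.28 + 78.52
P = 167.80 kPa


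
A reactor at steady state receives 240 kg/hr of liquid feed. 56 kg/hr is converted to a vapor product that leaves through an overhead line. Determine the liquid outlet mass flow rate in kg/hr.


Steady-state mass balance on the main outlet: F_out = F_in - F_removed
F_out = 240 - 56
F_out = 184 kg/hr


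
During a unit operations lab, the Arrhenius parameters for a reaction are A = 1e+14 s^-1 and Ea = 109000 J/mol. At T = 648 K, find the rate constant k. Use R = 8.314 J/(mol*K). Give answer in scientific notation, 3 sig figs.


k = A * exp(-Ea/(R*T))
k = 1e+14 * exp(-109000 / (8.314 * 648))
k = 1e+14 * exp(-20.232124)
k = 1.63e+05


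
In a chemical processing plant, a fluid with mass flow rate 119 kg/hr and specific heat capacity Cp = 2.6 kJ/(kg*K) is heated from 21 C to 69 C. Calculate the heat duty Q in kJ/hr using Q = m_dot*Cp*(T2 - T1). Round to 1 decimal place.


Q = m_dot * Cp * (T2 - T1)
Q = 119 * 2.6 * (69 - 21)
Q = 119 * 2.6 * 48
Q = 14851.2 kJ/hr


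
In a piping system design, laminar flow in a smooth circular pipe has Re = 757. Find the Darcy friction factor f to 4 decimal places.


f = 64 / Re
f = 64 / 757
f = 0.0845


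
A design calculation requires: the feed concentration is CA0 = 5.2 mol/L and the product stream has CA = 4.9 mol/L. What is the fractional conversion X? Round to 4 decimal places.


X = (CA0 - CA) / CA0
X = (5.2 - 4.9) / 5.2
X = 0.3 / 5.2
X = 0.0577


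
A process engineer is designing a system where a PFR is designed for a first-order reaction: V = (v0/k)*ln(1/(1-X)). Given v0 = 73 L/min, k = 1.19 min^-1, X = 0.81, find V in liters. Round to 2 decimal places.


V = (v0/k) * ln(1/(1-X))
V = (73/1.19) * ln(1/(1-0.81))
V = 61.344538 * ln(5.263158)
V = 61.344538 * 1.660731
V = 101.88 L


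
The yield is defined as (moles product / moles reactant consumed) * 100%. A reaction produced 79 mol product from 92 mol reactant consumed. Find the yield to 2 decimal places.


Yield = (moles product / moles consumed) * 100%
Yield = (79 / 92) * 100
Yield = 0.8587 * 100
Yield = 85.87%


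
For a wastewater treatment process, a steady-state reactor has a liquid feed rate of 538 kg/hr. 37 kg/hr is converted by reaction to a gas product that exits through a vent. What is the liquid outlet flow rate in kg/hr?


Steady-state mass balance on the main outlet: F_out = F_in - F_removed
F_out = 538 - 37
F_out = 501 kg/hr


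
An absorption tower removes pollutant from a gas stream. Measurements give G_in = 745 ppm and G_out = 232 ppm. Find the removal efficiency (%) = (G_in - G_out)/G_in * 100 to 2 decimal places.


Efficiency = (G_in - G_out) / G_in * 100%
Efficiency = (745 - 232) / 745 * 100
Efficiency = 513 / 745 * 100
Efficiency = 68.86%


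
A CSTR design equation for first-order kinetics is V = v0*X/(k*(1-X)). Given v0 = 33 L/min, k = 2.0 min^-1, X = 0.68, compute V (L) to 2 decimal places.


V = v0 * X / (k * (1 - X))
V = 33 * 0.68 / (2.0 * (1 - 0.68))
V = 22.44 / (2.0 * 0.32)
V = 22.44 / 0.64
V = 35.06 L


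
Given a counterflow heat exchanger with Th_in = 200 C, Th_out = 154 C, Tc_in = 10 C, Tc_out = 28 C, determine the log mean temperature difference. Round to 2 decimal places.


dT1 = Th_in - Tc_out = 200 - 28 = 172
dT2 = Th_out - Tc_in = 154 - 10 = 144
LMTD = (dT1 - dT2) / ln(dT1/dT2)
LMTD = (172 - 144) / ln(172/144)
LMTD = 157.59 K


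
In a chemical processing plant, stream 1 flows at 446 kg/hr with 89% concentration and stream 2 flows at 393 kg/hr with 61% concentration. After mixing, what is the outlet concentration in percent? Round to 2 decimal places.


Mass balance on solute: F1*x1 + F2*x2 = F3*x3
F3 = F1 + F2 = 446 + 393 = 839 kg/hr
x3 = (F1*x1 + F2*x2)/F3
x3 = (446*0.89 + 393*0.61) / 839
x3 = 75.88%


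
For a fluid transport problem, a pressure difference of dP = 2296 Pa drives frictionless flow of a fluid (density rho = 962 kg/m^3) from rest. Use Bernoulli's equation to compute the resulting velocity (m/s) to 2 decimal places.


v = sqrt(2*dP/rho)
v = sqrt(2*2296/962)
v = sqrt(4.773389)
v = 2.18 m/s


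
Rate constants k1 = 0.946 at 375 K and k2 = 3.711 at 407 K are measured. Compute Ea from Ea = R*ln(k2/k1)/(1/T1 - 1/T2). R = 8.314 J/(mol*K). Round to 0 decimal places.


Ea = R * ln(k2/k1) / (1/T1 - 1/T2)
ln(k2/k1) = ln(3.711/0.946) = 1.3668141
1/T1 - 1/T2 = 1/375 - 1/407 = 0.00020966421
Ea = 8.314 * 1.3668141 / 0.00020966421
Ea = 54199 J/mol


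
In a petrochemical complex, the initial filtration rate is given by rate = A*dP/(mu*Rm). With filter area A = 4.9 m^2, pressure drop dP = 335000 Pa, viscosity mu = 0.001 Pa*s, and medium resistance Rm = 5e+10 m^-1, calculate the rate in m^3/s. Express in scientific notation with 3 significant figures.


rate = A * dP / (mu * Rm)
rate = 4.9 * 335000 / (0.001 * 5e+10)
rate = 1641500.0 / 5.000e+07
rate = 3.28e-02 m^3/s


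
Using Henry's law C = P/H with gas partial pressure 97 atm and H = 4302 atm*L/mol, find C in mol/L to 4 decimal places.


C = P / H
C = 97 / 4302
C = 0.0225 mol/L


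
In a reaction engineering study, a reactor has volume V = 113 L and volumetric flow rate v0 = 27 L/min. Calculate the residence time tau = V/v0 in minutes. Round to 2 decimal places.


tau = V / v0
tau = 113 / 27
tau = 4.19 min


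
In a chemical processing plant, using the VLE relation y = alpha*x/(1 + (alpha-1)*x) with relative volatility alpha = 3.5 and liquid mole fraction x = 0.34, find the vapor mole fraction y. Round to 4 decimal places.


y = alpha*x / (1 + (alpha-1)*x)
y = 3.5*0.34 / (1 + (3.5-1)*0.34)
y = 1.19 / (1 + 0.85)
y = 1.19 / 1.85
y = 0.6432


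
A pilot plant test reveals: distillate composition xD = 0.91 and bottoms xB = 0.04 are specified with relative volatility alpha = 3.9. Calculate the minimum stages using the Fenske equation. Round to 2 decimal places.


N_min = ln((xD*(1-xB))/(xB*(1-xD))) / ln(alpha)
Numerator inside ln: 0.8736 / 0.0036 = 242.666667
ln(242.666667) = 5.491689
ln(alpha) = ln(3.9) = 1.360977
N_min = 5.491689 / 1.360977 = 4.04


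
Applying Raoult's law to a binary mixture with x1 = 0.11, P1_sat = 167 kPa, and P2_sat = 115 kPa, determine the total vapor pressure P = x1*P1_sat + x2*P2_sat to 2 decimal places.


P = x1*P1_sat + x2*P2_sat
x2 = 1 - x1 = 1 - 0.11 = 0.89
P = 0.11*167 + 0.89*115
P = 18.37 + 102.35
P = 120.72 kPa


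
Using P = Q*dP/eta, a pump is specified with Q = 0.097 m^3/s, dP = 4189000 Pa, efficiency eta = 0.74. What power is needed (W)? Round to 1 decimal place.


P = Q * dP / eta
P = 0.097 * 4189000 / 0.74
P = 406333.0 / 0.74
P = 549098.6 W
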